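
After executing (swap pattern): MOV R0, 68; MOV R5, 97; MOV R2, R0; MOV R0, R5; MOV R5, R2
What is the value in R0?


Register state trace (swap pattern):
  MOV R0, 68  → R0 = 68
  MOV R5, 97  → R5 = 97
  MOV R2, R0  → R2 = 68  (save R0)
  MOV R0, R5  → R0 = 97  (R0 gets R5's value)
  MOV R5, R2  → R5 = 68  (R5 gets saved value)
Final: R0 = 97

97


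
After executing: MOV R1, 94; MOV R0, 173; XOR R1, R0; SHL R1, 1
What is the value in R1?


Register state trace:
  MOV R1, 94  → R1 = 94 (0b01011110)
  MOV R0, 173  → R0 = 173 (0b10101101)
  XOR R1, R0  → R1 = 94 XOR 173 = 243 (0b11110011)
  SHL R1, 1  → R1 = 243 << 1 = 486
Final: R1 = 486

486


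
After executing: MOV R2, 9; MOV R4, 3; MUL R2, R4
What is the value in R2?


Register state trace:
  MOV R2, 9  → R2 = 9
  MOV R4, 3  → R4 = 3
  MUL R2, R4  → R2 = 9 * 3 = 27
Final: R2 = 27

27


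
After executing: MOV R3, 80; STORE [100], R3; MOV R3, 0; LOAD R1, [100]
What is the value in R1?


Register and memory trace:
  MOV R3, 80  → R3 = 80
  STORE [100], R3  → mem[100] = 80
  MOV R3, 0  → R3 = 0
  LOAD R1, [100]  → R1 = mem[100] = 80
Final: R1 = 80

80


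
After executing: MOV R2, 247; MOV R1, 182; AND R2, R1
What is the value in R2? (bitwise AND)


Register state trace:
  MOV R2, 247  → R2 = 247 (0b11110111)
  MOV R1, 182  → R1 = 182 (0b10110110)
  AND R2, R1  → R2 = 247 AND 182 = 182 (0b10110110)
Final: R2 = 182

182


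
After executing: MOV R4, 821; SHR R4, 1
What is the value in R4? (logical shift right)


Register state trace:
  MOV R4, 821  → R4 = 821
  SHR R4, 1  → R4 = 821 >> 1 = 821 // 2^1 = 410
Final: R4 = 410

410


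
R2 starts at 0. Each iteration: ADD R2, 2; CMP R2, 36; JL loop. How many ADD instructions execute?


Loop trace (R2 starts at 0, target 36, step 2):
  ADD #1: R2 = 0 + 2 = 2  → 2 < 36, loop
  ADD #2: R2 = 2 + 2 = 4  → 4 < 36, loop
  ADD #3: R2 = 4 + 2 = 6  → 6 < 36, loop
  ADD #4: R2 = 6 + 2 = 8  → 8 < 36, loop
  ADD #5: R2 = 8 + 2 = 10  → 10 < 36, loop
  ADD #6: R2 = 10 + 2 = 12  → 12 < 36, loop
  ADD #7: R2 = 12 + 2 = 14  → 14 < 36, loop
  ADD #8: R2 = 14 + 2 = 16  → 16 < 36, loop
  ADD #9: R2 = 16 + 2 = 18  → 18 < 36, loop
  ADD #10: R2 = 18 + 2 = 20  → 20 < 36, loop
  ADD #11: R2 = 20 + 2 = 22  → 22 < 36, loop
  ADD #12: R2 = 22 + 2 = 24  → 24 < 36, loop
  ADD #13: R2 = 24 + 2 = 26  → 26 < 36, loop
  ADD #14: R2 = 26 + 2 = 28  → 28 < 36, loop
  ADD #15: R2 = 28 + 2 = 30  → 30 < 36, loop
  ADD #16: R2 = 30 + 2 = 32  → 32 < 36, loop
  ADD #17: R2 = 32 + 2 = 34  → 34 < 36, loop
  ADD #18: R2 = 34 + 2 = 36  → 36 >= 36, exit
Total ADD instructions: 18

18


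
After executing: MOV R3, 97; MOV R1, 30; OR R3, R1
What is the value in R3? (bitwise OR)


Register state trace:
  MOV R3, 97  → R3 = 97 (0b01100001)
  MOV R1, 30  → R1 = 30 (0b00011110)
  OR R3, R1   → R3 = 97 OR 30 = 127 (0b01111111)
Final: R3 = 127

127


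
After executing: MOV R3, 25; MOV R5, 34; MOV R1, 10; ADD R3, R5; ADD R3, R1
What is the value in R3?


Register state trace:
  MOV R3, 25  → R3 = 25
  MOV R5, 34  → R5 = 34
  MOV R1, 10  → R1 = 10
  ADD R3, R5  → R3 = 25 + 34 = 59
  ADD R3, R1  → R3 = 59 + 10 = 69
Final: R3 = 69

69


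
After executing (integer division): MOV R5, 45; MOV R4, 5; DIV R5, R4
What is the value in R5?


Register state trace:
  MOV R5, 45  → R5 = 45
  MOV R4, 5  → R4 = 5
  DIV R5, R4  → R5 = 45 // 5 = 9
Final: R5 = 9

9


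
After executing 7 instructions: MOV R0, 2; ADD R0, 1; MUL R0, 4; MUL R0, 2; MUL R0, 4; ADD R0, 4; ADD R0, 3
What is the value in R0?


Register state trace:
  MOV R0, 2  → R0 = 2
  ADD R0, 1  → R0 = 2 + 1 = 3
  MUL R0, 4  → R0 = 3 * 4 = 12
  MUL R0, 2  → R0 = 12 * 2 = 24
  MUL R0, 4  → R0 = 24 * 4 = 96
  ADD R0, 4  → R0 = 96 + 4 = 100
  ADD R0, 3  → R0 = 100 + 3 = 103
Final: R0 = 103

103


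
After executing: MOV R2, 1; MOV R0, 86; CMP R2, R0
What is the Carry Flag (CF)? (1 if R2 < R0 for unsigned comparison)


Register state trace:
  MOV R2, 1  → R2 = 1
  MOV R0, 86  → R0 = 86
  CMP R2, R0  → unsigned 1 - 86: borrow occurs
  1 < 86, so CF = 1
CF = 1

1


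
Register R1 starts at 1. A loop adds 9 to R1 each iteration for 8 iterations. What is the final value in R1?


Starting value: R1 = 1
  Iter 1: R1 = 1 + 9 = 10
  Iter 2: R1 = 10 + 9 = 19
  Iter 3: R1 = 19 + 9 = 28
  Iter 4: R1 = 28 + 9 = 37
  Iter 5: R1 = 37 + 9 = 46
  Iter 6: R1 = 46 + 9 = 55
  Iter 7: R1 = 55 + 9 = 64
  Iter 8: R1 = 64 + 9 = 73
Final: R1 = 73

73


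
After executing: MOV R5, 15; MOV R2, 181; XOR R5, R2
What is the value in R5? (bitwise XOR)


Register state trace:
  MOV R5, 15  → R5 = 15 (0b00001111)
  MOV R2, 181  → R2 = 181 (0b10110101)
  XOR R5, R2  → R5 = 15 XOR 181 = 186 (0b10111010)
Final: R5 = 186

186


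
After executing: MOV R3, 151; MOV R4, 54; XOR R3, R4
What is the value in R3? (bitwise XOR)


Register state trace:
  MOV R3, 151  → R3 = 151 (0b10010111)
  MOV R4, 54  → R4 = 54 (0b00110110)
  XOR R3, R4  → R3 = 151 XOR 54 = 161 (0b10100001)
Final: R3 = 161

161


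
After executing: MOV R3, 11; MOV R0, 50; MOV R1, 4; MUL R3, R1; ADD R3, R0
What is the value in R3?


Register state trace:
  MOV R3, 11  → R3 = 11
  MOV R0, 50  → R0 = 50
  MOV R1, 4  → R1 = 4
  MUL R3, R1  → R3 = 11 * 4 = 44
  ADD R3, R0  → R3 = 44 + 50 = 94
Final: R3 = 94

94


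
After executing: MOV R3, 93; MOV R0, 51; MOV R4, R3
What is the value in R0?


Register state trace:
  MOV R3, 93  → R3 = 93
  MOV R0, 51  → R0 = 51
  MOV R4, R3  → R4 = 93
Final: R0 = 51

51


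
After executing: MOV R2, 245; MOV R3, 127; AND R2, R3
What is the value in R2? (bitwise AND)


Register state trace:
  MOV R2, 245  → R2 = 245 (0b11110101)
  MOV R3, 127  → R3 = 127 (0b01111111)
  AND R2, R3  → R2 = 245 AND 127 = 117 (0b01110101)
Final: R2 = 117

117


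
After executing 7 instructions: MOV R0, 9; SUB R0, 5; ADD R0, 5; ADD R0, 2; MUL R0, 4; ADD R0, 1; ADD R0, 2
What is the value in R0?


Register state trace:
  MOV R0, 9  → R0 = 9
  SUB R0, 5  → R0 = 9 - 5 = 4
  ADD R0, 5  → R0 = 4 + 5 = 9
  ADD R0, 2  → R0 = 9 + 2 = 11
  MUL R0, 4  → R0 = 11 * 4 = 44
  ADD R0, 1  → R0 = 44 + 1 = 45
  ADD R0, 2  → R0 = 45 + 2 = 47
Final: R0 = 47

47


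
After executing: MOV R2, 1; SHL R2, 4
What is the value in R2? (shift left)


Register state trace:
  MOV R2, 1  → R2 = 1
  SHL R2, 4  → R2 = 1 << 4 = 1 * 2^4 = 16
Final: R2 = 16

16


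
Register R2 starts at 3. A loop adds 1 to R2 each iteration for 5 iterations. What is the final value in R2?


Starting value: R2 = 3
  Iter 1: R2 = 3 + 1 = 4
  Iter 2: R2 = 4 + 1 = 5
  Iter 3: R2 = 5 + 1 = 6
  Iter 4: R2 = 6 + 1 = 7
  Iter 5: R2 = 7 + 1 = 8
Final: R2 = 8

8


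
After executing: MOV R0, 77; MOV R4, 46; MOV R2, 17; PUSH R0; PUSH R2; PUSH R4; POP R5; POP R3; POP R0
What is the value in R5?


Stack trace (top is rightmost):
  MOV R0, 77  → R0 = 77
  MOV R4, 46  → R4 = 46
  MOV R2, 17  → R2 = 17
  PUSH R0  → stack: [77]
  PUSH R2  → stack: [77, 17]
  PUSH R4  → stack: [77, 17, 46]
  POP R5  → R5 = 46, stack: [77, 17]
  POP R3  → R3 = 17, stack: [77]
  POP R0  → R0 = 77, stack: []
Final: R5 = 46

46


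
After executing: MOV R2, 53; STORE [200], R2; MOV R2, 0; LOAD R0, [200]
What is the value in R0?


Register and memory trace:
  MOV R2, 53  → R2 = 53
  STORE [200], R2  → mem[200] = 53
  MOV R2, 0  → R2 = 0
  LOAD R0, [200]  → R0 = mem[200] = 53
Final: R0 = 53

53


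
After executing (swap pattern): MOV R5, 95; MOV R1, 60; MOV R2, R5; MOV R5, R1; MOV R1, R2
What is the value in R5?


Register state trace (swap pattern):
  MOV R5, 95  → R5 = 95
  MOV R1, 60  → R1 = 60
  MOV R2, R5  → R2 = 95  (save R5)
  MOV R5, R1  → R5 = 60  (R5 gets R1's value)
  MOV R1, R2  → R1 = 95  (R1 gets saved value)
Final: R5 = 60

60


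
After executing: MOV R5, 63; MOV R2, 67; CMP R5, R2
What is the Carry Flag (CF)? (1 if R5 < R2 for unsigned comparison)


Register state trace:
  MOV R5, 63  → R5 = 63
  MOV R2, 67  → R2 = 67
  CMP R5, R2  → unsigned 63 - 67: borrow occurs
  63 < 67, so CF = 1
CF = 1

1


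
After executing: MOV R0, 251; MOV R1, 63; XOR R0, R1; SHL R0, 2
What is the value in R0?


Register state trace:
  MOV R0, 251  → R0 = 251 (0b11111011)
  MOV R1, 63  → R1 = 63 (0b00111111)
  XOR R0, R1  → R0 = 251 XOR 63 = 196 (0b11000100)
  SHL R0, 2  → R0 = 196 << 2 = 784
Final: R0 = 784

784


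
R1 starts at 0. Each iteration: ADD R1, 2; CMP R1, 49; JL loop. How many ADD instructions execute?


Loop trace (R1 starts at 0, target 49, step 2):
  ADD #1: R1 = 0 + 2 = 2  → 2 < 49, loop
  ADD #2: R1 = 2 + 2 = 4  → 4 < 49, loop
  ADD #3: R1 = 4 + 2 = 6  → 6 < 49, loop
  ADD #4: R1 = 6 + 2 = 8  → 8 < 49, loop
  ADD #5: R1 = 8 + 2 = 10  → 10 < 49, loop
  ADD #6: R1 = 10 + 2 = 12  → 12 < 49, loop
  ADD #7: R1 = 12 + 2 = 14  → 14 < 49, loop
  ADD #8: R1 = 14 + 2 = 16  → 16 < 49, loop
  ADD #9: R1 = 16 + 2 = 18  → 18 < 49, loop
  ADD #10: R1 = 18 + 2 = 20  → 20 < 49, loop
  ADD #11: R1 = 20 + 2 = 22  → 22 < 49, loop
  ADD #12: R1 = 22 + 2 = 24  → 24 < 49, loop
  ADD #13: R1 = 24 + 2 = 26  → 26 < 49, loop
  ADD #14: R1 = 26 + 2 = 28  → 28 < 49, loop
  ADD #15: R1 = 28 + 2 = 30  → 30 < 49, loop
  ADD #16: R1 = 30 + 2 = 32  → 32 < 49, loop
  ADD #17: R1 = 32 + 2 = 34  → 34 < 49, loop
  ADD #18: R1 = 34 + 2 = 36  → 36 < 49, loop
  ADD #19: R1 = 36 + 2 = 38  → 38 < 49, loop
  ADD #20: R1 = 38 + 2 = 40  → 40 < 49, loop
  ADD #21: R1 = 40 + 2 = 42  → 42 < 49, loop
  ADD #22: R1 = 42 + 2 = 44  → 44 < 49, loop
  ADD #23: R1 = 44 + 2 = 46  → 46 < 49, loop
  ADD #24: R1 = 46 + 2 = 48  → 48 < 49, loop
  ADD #25: R1 = 48 + 2 = 50  → 50 >= 49, exit
Total ADD instructions: 25

25


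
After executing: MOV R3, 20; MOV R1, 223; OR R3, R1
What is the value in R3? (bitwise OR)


Register state trace:
  MOV R3, 20  → R3 = 20 (0b00010100)
  MOV R1, 223  → R1 = 223 (0b11011111)
  OR R3, R1   → R3 = 20 OR 223 = 223 (0b11011111)
Final: R3 = 223

223


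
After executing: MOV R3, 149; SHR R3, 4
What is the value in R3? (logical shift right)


Register state trace:
  MOV R3, 149  → R3 = 149
  SHR R3, 4  → R3 = 149 >> 4 = 149 // 2^4 = 9
Final: R3 = 9

9


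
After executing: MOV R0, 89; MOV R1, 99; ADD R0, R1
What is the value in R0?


Register state trace:
  MOV R0, 89  → R0 = 89
  MOV R1, 99  → R1 = 99
  ADD R0, R1  → R0 = 89 + 99 = 188
Final: R0 = 188

188


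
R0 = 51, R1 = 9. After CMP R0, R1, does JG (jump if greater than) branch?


Trace:
  R0 = 51, R1 = 9
  CMP R0, R1  → compares 51 vs 9
  JG checks: is 51 greater than 9?
  51 > 9, so condition is true
Branch taken: Yes

Yes


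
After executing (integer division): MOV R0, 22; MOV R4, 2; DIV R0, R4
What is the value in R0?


Register state trace:
  MOV R0, 22  → R0 = 22
  MOV R4, 2  → R4 = 2
  DIV R0, R4  → R0 = 22 // 2 = 11
Final: R0 = 11

11


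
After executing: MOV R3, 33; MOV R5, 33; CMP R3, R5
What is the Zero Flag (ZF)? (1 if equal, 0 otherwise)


Register state trace:
  MOV R3, 33  → R3 = 33
  MOV R5, 33  → R5 = 33
  CMP R3, R5  → computes 33 - 33 = 0
  Result is zero, so values are equal
ZF = 1

1


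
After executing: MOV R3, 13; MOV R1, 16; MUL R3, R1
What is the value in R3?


Register state trace:
  MOV R3, 13  → R3 = 13
  MOV R1, 16  → R1 = 16
  MUL R3, R1  → R3 = 13 * 16 = 208
Final: R3 = 208

208


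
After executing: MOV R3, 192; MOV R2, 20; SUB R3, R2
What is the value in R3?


Register state trace:
  MOV R3, 192  → R3 = 192
  MOV R2, 20  → R2 = 20
  SUB R3, R2  → R3 = 192 - 20 = 172
Final: R3 = 172

172


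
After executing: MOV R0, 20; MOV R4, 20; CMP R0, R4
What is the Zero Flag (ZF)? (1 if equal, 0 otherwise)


Register state trace:
  MOV R0, 20  → R0 = 20
  MOV R4, 20  → R4 = 20
  CMP R0, R4  → computes 20 - 20 = 0
  Result is zero, so values are equal
ZF = 1

1


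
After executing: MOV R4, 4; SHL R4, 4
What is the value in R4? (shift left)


Register state trace:
  MOV R4, 4  → R4 = 4
  SHL R4, 4  → R4 = 4 << 4 = 4 * 2^4 = 64
Final: R4 = 64

64


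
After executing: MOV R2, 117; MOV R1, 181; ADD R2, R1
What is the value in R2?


Register state trace:
  MOV R2, 117  → R2 = 117
  MOV R1, 181  → R1 = 181
  ADD R2, R1  → R2 = 117 + 181 = 298
Final: R2 = 298

298


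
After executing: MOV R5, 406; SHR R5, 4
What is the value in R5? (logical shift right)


Register state trace:
  MOV R5, 406  → R5 = 406
  SHR R5, 4  → R5 = 406 >> 4 = 406 // 2^4 = 25
Final: R5 = 25

25


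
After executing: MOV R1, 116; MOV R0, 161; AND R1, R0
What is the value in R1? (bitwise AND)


Register state trace:
  MOV R1, 116  → R1 = 116 (0b01110100)
  MOV R0, 161  → R0 = 161 (0b10100001)
  AND R1, R0  → R1 = 116 AND 161 = 32 (0b00100000)
Final: R1 = 32

32


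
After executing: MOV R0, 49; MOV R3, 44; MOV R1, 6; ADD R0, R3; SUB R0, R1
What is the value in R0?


Register state trace:
  MOV R0, 49  → R0 = 49
  MOV R3, 44  → R3 = 44
  MOV R1, 6  → R1 = 6
  ADD R0, R3  → R0 = 49 + 44 = 93
  SUB R0, R1  → R0 = 93 - 6 = 87
Final: R0 = 87

87


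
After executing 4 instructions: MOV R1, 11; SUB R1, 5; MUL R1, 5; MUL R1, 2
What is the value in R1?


Register state trace:
  MOV R1, 11  → R1 = 11
  SUB R1, 5  → R1 = 11 - 5 = 6
  MUL R1, 5  → R1 = 6 * 5 = 30
  MUL R1, 2  → R1 = 30 * 2 = 60
Final: R1 = 60

60


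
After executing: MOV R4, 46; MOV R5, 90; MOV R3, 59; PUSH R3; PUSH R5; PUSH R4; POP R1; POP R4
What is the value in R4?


Stack trace (top is rightmost):
  MOV R4, 46  → R4 = 46
  MOV R5, 90  → R5 = 90
  MOV R3, 59  → R3 = 59
  PUSH R3  → stack: [59]
  PUSH R5  → stack: [59, 90]
  PUSH R4  → stack: [59, 90, 46]
  POP R1  → R1 = 46, stack: [59, 90]
  POP R4  → R4 = 90, stack: [59]
Final: R4 = 90

90


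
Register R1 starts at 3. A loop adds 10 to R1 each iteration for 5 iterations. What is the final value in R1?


Starting value: R1 = 3
  Iter 1: R1 = 3 + 10 = 13
  Iter 2: R1 = 13 + 10 = 23
  Iter 3: R1 = 23 + 10 = 33
  Iter 4: R1 = 33 + 10 = 43
  Iter 5: R1 = 43 + 10 = 53
Final: R1 = 53

53


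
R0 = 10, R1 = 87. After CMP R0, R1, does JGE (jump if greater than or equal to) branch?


Trace:
  R0 = 10, R1 = 87
  CMP R0, R1  → compares 10 vs 87
  JGE checks: is 10 greater than or equal to 87?
  10 < 87, so condition is false
Branch taken: No

No


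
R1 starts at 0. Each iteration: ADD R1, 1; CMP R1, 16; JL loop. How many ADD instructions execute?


Loop trace (R1 starts at 0, target 16, step 1):
  ADD #1: R1 = 0 + 1 = 1  → 1 < 16, loop
  ADD #2: R1 = 1 + 1 = 2  → 2 < 16, loop
  ADD #3: R1 = 2 + 1 = 3  → 3 < 16, loop
  ADD #4: R1 = 3 + 1 = 4  → 4 < 16, loop
  ADD #5: R1 = 4 + 1 = 5  → 5 < 16, loop
  ADD #6: R1 = 5 + 1 = 6  → 6 < 16, loop
  ADD #7: R1 = 6 + 1 = 7  → 7 < 16, loop
  ADD #8: R1 = 7 + 1 = 8  → 8 < 16, loop
  ADD #9: R1 = 8 + 1 = 9  → 9 < 16, loop
  ADD #10: R1 = 9 + 1 = 10  → 10 < 16, loop
  ADD #11: R1 = 10 + 1 = 11  → 11 < 16, loop
  ADD #12: R1 = 11 + 1 = 12  → 12 < 16, loop
  ADD #13: R1 = 12 + 1 = 13  → 13 < 16, loop
  ADD #14: R1 = 13 + 1 = 14  → 14 < 16, loop
  ADD #15: R1 = 14 + 1 = 15  → 15 < 16, loop
  ADD #16: R1 = 15 + 1 = 16  → 16 >= 16, exit
Total ADD instructions: 16

16


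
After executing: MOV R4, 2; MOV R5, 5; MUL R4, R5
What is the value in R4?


Register state trace:
  MOV R4, 2  → R4 = 2
  MOV R5, 5  → R5 = 5
  MUL R4, R5  → R4 = 2 * 5 = 10
Final: R4 = 10

10


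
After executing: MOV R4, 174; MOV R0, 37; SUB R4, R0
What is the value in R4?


Register state trace:
  MOV R4, 174  → R4 = 174
  MOV R0, 37  → R0 = 37
  SUB R4, R0  → R4 = 174 - 37 = 137
Final: R4 = 137

137


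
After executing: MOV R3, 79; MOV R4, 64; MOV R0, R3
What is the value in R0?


Register state trace:
  MOV R3, 79  → R3 = 79
  MOV R4, 64  → R4 = 64
  MOV R0, R3  → R0 = 79
Final: R0 = 79

79


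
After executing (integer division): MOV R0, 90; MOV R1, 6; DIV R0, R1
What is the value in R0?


Register state trace:
  MOV R0, 90  → R0 = 90
  MOV R1, 6  → R1 = 6
  DIV R0, R1  → R0 = 90 // 6 = 15
Final: R0 = 15

15


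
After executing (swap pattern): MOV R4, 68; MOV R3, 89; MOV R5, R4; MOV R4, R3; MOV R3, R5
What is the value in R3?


Register state trace (swap pattern):
  MOV R4, 68  → R4 = 68
  MOV R3, 89  → R3 = 89
  MOV R5, R4  → R5 = 68  (save R4)
  MOV R4, R3  → R4 = 89  (R4 gets R3's value)
  MOV R3, R5  → R3 = 68  (R3 gets saved value)
Final: R3 = 68

68


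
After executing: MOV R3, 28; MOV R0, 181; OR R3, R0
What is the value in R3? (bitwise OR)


Register state trace:
  MOV R3, 28  → R3 = 28 (0b00011100)
  MOV R0, 181  → R0 = 181 (0b10110101)
  OR R3, R0   → R3 = 28 OR 181 = 189 (0b10111101)
Final: R3 = 189

189


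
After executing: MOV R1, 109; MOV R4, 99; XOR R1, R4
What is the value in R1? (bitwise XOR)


Register state trace:
  MOV R1, 109  → R1 = 109 (0b01101101)
  MOV R4, 99  → R4 = 99 (0b01100011)
  XOR R1, R4  → R1 = 109 XOR 99 = 14 (0b00001110)
Final: R1 = 14

14


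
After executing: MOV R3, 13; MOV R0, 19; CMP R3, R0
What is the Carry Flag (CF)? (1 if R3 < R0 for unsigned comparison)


Register state trace:
  MOV R3, 13  → R3 = 13
  MOV R0, 19  → R0 = 19
  CMP R3, R0  → unsigned 13 - 19: borrow occurs
  13 < 19, so CF = 1
CF = 1

1


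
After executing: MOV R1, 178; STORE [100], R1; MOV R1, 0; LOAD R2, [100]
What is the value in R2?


Register and memory trace:
  MOV R1, 178  → R1 = 178
  STORE [100], R1  → mem[100] = 178
  MOV R1, 0  → R1 = 0
  LOAD R2, [100]  → R2 = mem[100] = 178
Final: R2 = 178

178


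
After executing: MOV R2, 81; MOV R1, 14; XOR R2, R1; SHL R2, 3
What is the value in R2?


Register state trace:
  MOV R2, 81  → R2 = 81 (0b01010001)
  MOV R1, 14  → R1 = 14 (0b00001110)
  XOR R2, R1  → R2 = 81 XOR 14 = 95 (0b01011111)
  SHL R2, 3  → R2 = 95 << 3 = 760
Final: R2 = 760

760


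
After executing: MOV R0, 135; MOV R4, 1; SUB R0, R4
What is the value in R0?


Register state trace:
  MOV R0, 135  → R0 = 135
  MOV R4, 1  → R4 = 1
  SUB R0, R4  → R0 = 135 - 1 = 134
Final: R0 = 134

134


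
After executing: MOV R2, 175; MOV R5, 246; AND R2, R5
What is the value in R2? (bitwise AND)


Register state trace:
  MOV R2, 175  → R2 = 175 (0b10101111)
  MOV R5, 246  → R5 = 246 (0b11110110)
  AND R2, R5  → R2 = 175 AND 246 = 166 (0b10100110)
Final: R2 = 166

166


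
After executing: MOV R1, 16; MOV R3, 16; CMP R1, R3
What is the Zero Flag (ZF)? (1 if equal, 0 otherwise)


Register state trace:
  MOV R1, 16  → R1 = 16
  MOV R3, 16  → R3 = 16
  CMP R1, R3  → computes 16 - 16 = 0
  Result is zero, so values are equal
ZF = 1

1


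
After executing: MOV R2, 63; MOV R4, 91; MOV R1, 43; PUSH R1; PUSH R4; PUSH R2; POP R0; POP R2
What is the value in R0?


Stack trace (top is rightmost):
  MOV R2, 63  → R2 = 63
  MOV R4, 91  → R4 = 91
  MOV R1, 43  → R1 = 43
  PUSH R1  → stack: [43]
  PUSH R4  → stack: [43, 91]
  PUSH R2  → stack: [43, 91, 63]
  POP R0  → R0 = 63, stack: [43, 91]
  POP R2  → R2 = 91, stack: [43]
Final: R0 = 63

63


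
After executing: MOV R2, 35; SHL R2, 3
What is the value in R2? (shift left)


Register state trace:
  MOV R2, 35  → R2 = 35
  SHL R2, 3  → R2 = 35 << 3 = 35 * 2^3 = 280
Final: R2 = 280

280


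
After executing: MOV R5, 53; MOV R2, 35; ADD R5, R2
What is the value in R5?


Register state trace:
  MOV R5, 53  → R5 = 53
  MOV R2, 35  → R2 = 35
  ADD R5, R2  → R5 = 53 + 35 = 88
Final: R5 = 88

88


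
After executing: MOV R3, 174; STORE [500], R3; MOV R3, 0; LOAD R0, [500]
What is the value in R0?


Register and memory trace:
  MOV R3, 174  → R3 = 174
  STORE [500], R3  → mem[500] = 174
  MOV R3, 0  → R3 = 0
  LOAD R0, [500]  → R0 = mem[500] = 174
Final: R0 = 174

174


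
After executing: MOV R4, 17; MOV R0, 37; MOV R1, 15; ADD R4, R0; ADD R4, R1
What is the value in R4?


Register state trace:
  MOV R4, 17  → R4 = 17
  MOV R0, 37  → R0 = 37
  MOV R1, 15  → R1 = 15
  ADD R4, R0  → R4 = 17 + 37 = 54
  ADD R4, R1  → R4 = 54 + 15 = 69
Final: R4 = 69

69


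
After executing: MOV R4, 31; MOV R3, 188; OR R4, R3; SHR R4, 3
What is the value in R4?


Register state trace:
  MOV R4, 31  → R4 = 31 (0b00011111)
  MOV R3, 188  → R3 = 188 (0b10111100)
  OR R4, R3  → R4 = 31 OR 188 = 191 (0b10111111)
  SHR R4, 3  → R4 = 191 >> 3 = 23
Final: R4 = 23

23


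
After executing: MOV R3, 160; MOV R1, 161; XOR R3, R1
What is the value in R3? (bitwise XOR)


Register state trace:
  MOV R3, 160  → R3 = 160 (0b10100000)
  MOV R1, 161  → R1 = 161 (0b10100001)
  XOR R3, R1  → R3 = 160 XOR 161 = 1 (0b00000001)
Final: R3 = 1

1


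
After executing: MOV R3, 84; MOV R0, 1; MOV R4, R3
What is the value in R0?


Register state trace:
  MOV R3, 84  → R3 = 84
  MOV R0, 1  → R0 = 1
  MOV R4, R3  → R4 = 84
Final: R0 = 1

1


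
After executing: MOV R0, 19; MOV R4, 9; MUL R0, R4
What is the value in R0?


Register state trace:
  MOV R0, 19  → R0 = 19
  MOV R4, 9  → R4 = 9
  MUL R0, R4  → R0 = 19 * 9 = 171
Final: R0 = 171

171


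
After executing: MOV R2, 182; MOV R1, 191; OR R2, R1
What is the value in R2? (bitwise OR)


Register state trace:
  MOV R2, 182  → R2 = 182 (0b10110110)
  MOV R1, 191  → R1 = 191 (0b10111111)
  OR R2, R1   → R2 = 182 OR 191 = 191 (0b10111111)
Final: R2 = 191

191


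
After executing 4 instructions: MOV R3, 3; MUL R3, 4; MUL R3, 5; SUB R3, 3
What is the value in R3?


Register state trace:
  MOV R3, 3  → R3 = 3
  MUL R3, 4  → R3 = 3 * 4 = 12
  MUL R3, 5  → R3 = 12 * 5 = 60
  SUB R3, 3  → R3 = 60 - 3 = 57
Final: R3 = 57

57


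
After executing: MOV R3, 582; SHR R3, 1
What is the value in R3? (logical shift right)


Register state trace:
  MOV R3, 582  → R3 = 582
  SHR R3, 1  → R3 = 582 >> 1 = 582 // 2^1 = 291
Final: R3 = 291

291


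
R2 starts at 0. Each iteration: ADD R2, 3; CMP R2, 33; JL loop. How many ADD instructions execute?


Loop trace (R2 starts at 0, target 33, step 3):
  ADD #1: R2 = 0 + 3 = 3  → 3 < 33, loop
  ADD #2: R2 = 3 + 3 = 6  → 6 < 33, loop
  ADD #3: R2 = 6 + 3 = 9  → 9 < 33, loop
  ADD #4: R2 = 9 + 3 = 12  → 12 < 33, loop
  ADD #5: R2 = 12 + 3 = 15  → 15 < 33, loop
  ADD #6: R2 = 15 + 3 = 18  → 18 < 33, loop
  ADD #7: R2 = 18 + 3 = 21  → 21 < 33, loop
  ADD #8: R2 = 21 + 3 = 24  → 24 < 33, loop
  ADD #9: R2 = 24 + 3 = 27  → 27 < 33, loop
  ADD #10: R2 = 27 + 3 = 30  → 30 < 33, loop
  ADD #11: R2 = 30 + 3 = 33  → 33 >= 33, exit
Total ADD instructions: 11

11


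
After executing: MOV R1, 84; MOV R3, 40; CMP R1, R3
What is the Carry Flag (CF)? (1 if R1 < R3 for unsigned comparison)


Register state trace:
  MOV R1, 84  → R1 = 84
  MOV R3, 40  → R3 = 40
  CMP R1, R3  → unsigned 84 - 40: no borrow
  84 >= 40, so CF = 0
CF = 0

0


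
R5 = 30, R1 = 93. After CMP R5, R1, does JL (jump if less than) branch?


Trace:
  R5 = 30, R1 = 93
  CMP R5, R1  → compares 30 vs 93
  JL checks: is 30 less than 93?
  30 < 93, so condition is true
Branch taken: Yes

Yes


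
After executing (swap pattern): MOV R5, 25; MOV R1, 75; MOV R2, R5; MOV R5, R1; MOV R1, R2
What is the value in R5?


Register state trace (swap pattern):
  MOV R5, 25  → R5 = 25
  MOV R1, 75  → R1 = 75
  MOV R2, R5  → R2 = 25  (save R5)
  MOV R5, R1  → R5 = 75  (R5 gets R1's value)
  MOV R1, R2  → R1 = 25  (R1 gets saved value)
Final: R5 = 75

75


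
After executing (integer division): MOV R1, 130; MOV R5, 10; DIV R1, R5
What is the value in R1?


Register state trace:
  MOV R1, 130  → R1 = 130
  MOV R5, 10  → R5 = 10
  DIV R1, R5  → R1 = 130 // 10 = 13
Final: R1 = 13

13


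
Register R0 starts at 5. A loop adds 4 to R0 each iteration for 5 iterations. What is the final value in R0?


Starting value: R0 = 5
  Iter 1: R0 = 5 + 4 = 9
  Iter 2: R0 = 9 + 4 = 13
  Iter 3: R0 = 13 + 4 = 17
  Iter 4: R0 = 17 + 4 = 21
  Iter 5: R0 = 21 + 4 = 25
Final: R0 = 25

25


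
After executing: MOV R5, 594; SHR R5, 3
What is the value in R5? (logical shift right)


Register state trace:
  MOV R5, 594  → R5 = 594
  SHR R5, 3  → R5 = 594 >> 3 = 594 // 2^3 = 74
Final: R5 = 74

74


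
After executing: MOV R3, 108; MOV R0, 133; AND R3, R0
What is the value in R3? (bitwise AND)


Register state trace:
  MOV R3, 108  → R3 = 108 (0b01101100)
  MOV R0, 133  → R0 = 133 (0b10000101)
  AND R3, R0  → R3 = 108 AND 133 = 4 (0b00000100)
Final: R3 = 4

4


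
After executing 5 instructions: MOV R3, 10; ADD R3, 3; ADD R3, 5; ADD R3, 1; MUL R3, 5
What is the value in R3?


Register state trace:
  MOV R3, 10  → R3 = 10
  ADD R3, 3  → R3 = 10 + 3 = 13
  ADD R3, 5  → R3 = 13 + 5 = 18
  ADD R3, 1  → R3 = 18 + 1 = 19
  MUL R3, 5  → R3 = 19 * 5 = 95
Final: R3 = 95

95


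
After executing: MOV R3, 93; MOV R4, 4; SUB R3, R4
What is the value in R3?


Register state trace:
  MOV R3, 93  → R3 = 93
  MOV R4, 4  → R4 = 4
  SUB R3, R4  → R3 = 93 - 4 = 89
Final: R3 = 89

89


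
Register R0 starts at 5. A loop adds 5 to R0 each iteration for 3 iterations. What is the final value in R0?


Starting value: R0 = 5
  Iter 1: R0 = 5 + 5 = 10
  Iter 2: R0 = 10 + 5 = 15
  Iter 3: R0 = 15 + 5 = 20
Final: R0 = 20

20


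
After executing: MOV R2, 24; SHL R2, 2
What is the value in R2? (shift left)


Register state trace:
  MOV R2, 24  → R2 = 24
  SHL R2, 2  → R2 = 24 << 2 = 24 * 2^2 = 96
Final: R2 = 96

96


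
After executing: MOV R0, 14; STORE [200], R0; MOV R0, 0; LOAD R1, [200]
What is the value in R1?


Register and memory trace:
  MOV R0, 14  → R0 = 14
  STORE [200], R0  → mem[200] = 14
  MOV R0, 0  → R0 = 0
  LOAD R1, [200]  → R1 = mem[200] = 14
Final: R1 = 14

14


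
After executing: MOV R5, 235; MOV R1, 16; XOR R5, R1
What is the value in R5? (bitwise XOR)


Register state trace:
  MOV R5, 235  → R5 = 235 (0b11101011)
  MOV R1, 16  → R1 = 16 (0b00010000)
  XOR R5, R1  → R5 = 235 XOR 16 = 251 (0b11111011)
Final: R5 = 251

251


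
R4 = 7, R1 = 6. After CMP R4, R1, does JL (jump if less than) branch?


Trace:
  R4 = 7, R1 = 6
  CMP R4, R1  → compares 7 vs 6
  JL checks: is 7 less than 6?
  7 > 6, so condition is false
Branch taken: No

No


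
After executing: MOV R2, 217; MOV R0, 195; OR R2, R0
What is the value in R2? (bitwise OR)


Register state trace:
  MOV R2, 217  → R2 = 217 (0b11011001)
  MOV R0, 195  → R0 = 195 (0b11000011)
  OR R2, R0   → R2 = 217 OR 195 = 219 (0b11011011)
Final: R2 = 219

219


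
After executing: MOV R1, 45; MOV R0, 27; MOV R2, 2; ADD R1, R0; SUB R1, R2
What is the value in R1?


Register state trace:
  MOV R1, 45  → R1 = 45
  MOV R0, 27  → R0 = 27
  MOV R2, 2  → R2 = 2
  ADD R1, R0  → R1 = 45 + 27 = 72
  SUB R1, R2  → R1 = 72 - 2 = 70
Final: R1 = 70

70


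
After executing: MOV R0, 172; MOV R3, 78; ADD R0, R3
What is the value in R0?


Register state trace:
  MOV R0, 172  → R0 = 172
  MOV R3, 78  → R3 = 78
  ADD R0, R3  → R0 = 172 + 78 = 250
Final: R0 = 250

250


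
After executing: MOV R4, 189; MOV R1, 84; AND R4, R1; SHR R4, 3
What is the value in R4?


Register state trace:
  MOV R4, 189  → R4 = 189 (0b10111101)
  MOV R1, 84  → R1 = 84 (0b01010100)
  AND R4, R1  → R4 = 189 AND 84 = 20 (0b00010100)
  SHR R4, 3  → R4 = 20 >> 3 = 2
Final: R4 = 2

2


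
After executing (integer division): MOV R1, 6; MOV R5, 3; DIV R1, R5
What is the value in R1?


Register state trace:
  MOV R1, 6  → R1 = 6
  MOV R5, 3  → R5 = 3
  DIV R1, R5  → R1 = 6 // 3 = 2
Final: R1 = 2

2


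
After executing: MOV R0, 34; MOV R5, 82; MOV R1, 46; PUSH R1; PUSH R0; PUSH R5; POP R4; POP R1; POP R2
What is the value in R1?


Stack trace (top is rightmost):
  MOV R0, 34  → R0 = 34
  MOV R5, 82  → R5 = 82
  MOV R1, 46  → R1 = 46
  PUSH R1  → stack: [46]
  PUSH R0  → stack: [46, 34]
  PUSH R5  → stack: [46, 34, 82]
  POP R4  → R4 = 82, stack: [46, 34]
  POP R1  → R1 = 34, stack: [46]
  POP R2  → R2 = 46, stack: []
Final: R1 = 34

34


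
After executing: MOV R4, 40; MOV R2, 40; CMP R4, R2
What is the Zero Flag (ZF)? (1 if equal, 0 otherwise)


Register state trace:
  MOV R4, 40  → R4 = 40
  MOV R2, 40  → R2 = 40
  CMP R4, R2  → computes 40 - 40 = 0
  Result is zero, so values are equal
ZF = 1

1


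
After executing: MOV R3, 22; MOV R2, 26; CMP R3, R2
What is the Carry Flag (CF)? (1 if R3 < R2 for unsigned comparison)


Register state trace:
  MOV R3, 22  → R3 = 22
  MOV R2, 26  → R2 = 26
  CMP R3, R2  → unsigned 22 - 26: borrow occurs
  22 < 26, so CF = 1
CF = 1

1


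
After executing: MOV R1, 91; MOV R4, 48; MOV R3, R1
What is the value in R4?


Register state trace:
  MOV R1, 91  → R1 = 91
  MOV R4, 48  → R4 = 48
  MOV R3, R1  → R3 = 91
Final: R4 = 48

48


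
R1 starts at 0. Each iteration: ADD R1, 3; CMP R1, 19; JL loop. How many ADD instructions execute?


Loop trace (R1 starts at 0, target 19, step 3):
  ADD #1: R1 = 0 + 3 = 3  → 3 < 19, loop
  ADD #2: R1 = 3 + 3 = 6  → 6 < 19, loop
  ADD #3: R1 = 6 + 3 = 9  → 9 < 19, loop
  ADD #4: R1 = 9 + 3 = 12  → 12 < 19, loop
  ADD #5: R1 = 12 + 3 = 15  → 15 < 19, loop
  ADD #6: R1 = 15 + 3 = 18  → 18 < 19, loop
  ADD #7: R1 = 18 + 3 = 21  → 21 >= 19, exit
Total ADD instructions: 7

7


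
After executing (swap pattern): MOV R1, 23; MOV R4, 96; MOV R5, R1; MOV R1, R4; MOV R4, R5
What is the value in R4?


Register state trace (swap pattern):
  MOV R1, 23  → R1 = 23
  MOV R4, 96  → R4 = 96
  MOV R5, R1  → R5 = 23  (save R1)
  MOV R1, R4  → R1 = 96  (R1 gets R4's value)
  MOV R4, R5  → R4 = 23  (R4 gets saved value)
Final: R4 = 23

23


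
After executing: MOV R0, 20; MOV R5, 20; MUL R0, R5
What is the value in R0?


Register state trace:
  MOV R0, 20  → R0 = 20
  MOV R5, 20  → R5 = 20
  MUL R0, R5  → R0 = 20 * 20 = 400
Final: R0 = 400

400


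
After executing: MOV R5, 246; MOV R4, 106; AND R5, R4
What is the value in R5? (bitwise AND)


Register state trace:
  MOV R5, 246  → R5 = 246 (0b11110110)
  MOV R4, 106  → R4 = 106 (0b01101010)
  AND R5, R4  → R5 = 246 AND 106 = 98 (0b01100010)
Final: R5 = 98

98


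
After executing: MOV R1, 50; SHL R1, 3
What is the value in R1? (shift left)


Register state trace:
  MOV R1, 50  → R1 = 50
  SHL R1, 3  → R1 = 50 << 3 = 50 * 2^3 = 400
Final: R1 = 400

400


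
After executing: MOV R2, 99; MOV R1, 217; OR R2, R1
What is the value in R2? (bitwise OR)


Register state trace:
  MOV R2, 99  → R2 = 99 (0b01100011)
  MOV R1, 217  → R1 = 217 (0b11011001)
  OR R2, R1   → R2 = 99 OR 217 = 251 (0b11111011)
Final: R2 = 251

251


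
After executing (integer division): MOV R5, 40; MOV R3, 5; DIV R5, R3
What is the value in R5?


Register state trace:
  MOV R5, 40  → R5 = 40
  MOV R3, 5  → R3 = 5
  DIV R5, R3  → R5 = 40 // 5 = 8
Final: R5 = 8

8


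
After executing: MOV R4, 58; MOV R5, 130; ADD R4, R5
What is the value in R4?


Register state trace:
  MOV R4, 58  → R4 = 58
  MOV R5, 130  → R5 = 130
  ADD R4, R5  → R4 = 58 + 130 = 188
Final: R4 = 188

188


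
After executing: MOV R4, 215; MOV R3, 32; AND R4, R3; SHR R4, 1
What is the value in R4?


Register state trace:
  MOV R4, 215  → R4 = 215 (0b11010111)
  MOV R3, 32  → R3 = 32 (0b00100000)
  AND R4, R3  → R4 = 215 AND 32 = 0 (0b00000000)
  SHR R4, 1  → R4 = 0 >> 1 = 0
Final: R4 = 0

0


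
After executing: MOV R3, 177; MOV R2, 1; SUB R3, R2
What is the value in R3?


Register state trace:
  MOV R3, 177  → R3 = 177
  MOV R2, 1  → R2 = 1
  SUB R3, R2  → R3 = 177 - 1 = 176
Final: R3 = 176

176


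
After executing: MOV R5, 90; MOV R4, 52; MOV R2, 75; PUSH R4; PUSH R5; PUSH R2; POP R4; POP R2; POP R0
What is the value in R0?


Stack trace (top is rightmost):
  MOV R5, 90  → R5 = 90
  MOV R4, 52  → R4 = 52
  MOV R2, 75  → R2 = 75
  PUSH R4  → stack: [52]
  PUSH R5  → stack: [52, 90]
  PUSH R2  → stack: [52, 90, 75]
  POP R4  → R4 = 75, stack: [52, 90]
  POP R2  → R2 = 90, stack: [52]
  POP R0  → R0 = 52, stack: []
Final: R0 = 52

52


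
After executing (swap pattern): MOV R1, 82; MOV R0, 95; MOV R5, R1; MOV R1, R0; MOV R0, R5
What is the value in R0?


Register state trace (swap pattern):
  MOV R1, 82  → R1 = 82
  MOV R0, 95  → R0 = 95
  MOV R5, R1  → R5 = 82  (save R1)
  MOV R1, R0  → R1 = 95  (R1 gets R0's value)
  MOV R0, R5  → R0 = 82  (R0 gets saved value)
Final: R0 = 82

82


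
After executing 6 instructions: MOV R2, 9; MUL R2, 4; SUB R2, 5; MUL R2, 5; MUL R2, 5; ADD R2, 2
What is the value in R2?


Register state trace:
  MOV R2, 9  → R2 = 9
  MUL R2, 4  → R2 = 9 * 4 = 36
  SUB R2, 5  → R2 = 36 - 5 = 31
  MUL R2, 5  → R2 = 31 * 5 = 155
  MUL R2, 5  → R2 = 155 * 5 = 775
  ADD R2, 2  → R2 = 775 + 2 = 777
Final: R2 = 777

777


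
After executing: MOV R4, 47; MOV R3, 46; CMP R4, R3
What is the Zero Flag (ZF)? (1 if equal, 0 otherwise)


Register state trace:
  MOV R4, 47  → R4 = 47
  MOV R3, 46  → R3 = 46
  CMP R4, R3  → computes 47 - 46 = 1
  Result is nonzero, so values are not equal
ZF = 0

0


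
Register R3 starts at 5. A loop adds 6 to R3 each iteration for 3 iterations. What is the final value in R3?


Starting value: R3 = 5
  Iter 1: R3 = 5 + 6 = 11
  Iter 2: R3 = 11 + 6 = 17
  Iter 3: R3 = 17 + 6 = 23
Final: R3 = 23

23


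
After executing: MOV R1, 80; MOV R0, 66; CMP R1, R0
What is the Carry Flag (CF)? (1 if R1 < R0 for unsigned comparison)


Register state trace:
  MOV R1, 80  → R1 = 80
  MOV R0, 66  → R0 = 66
  CMP R1, R0  → unsigned 80 - 66: no borrow
  80 >= 66, so CF = 0
CF = 0

0


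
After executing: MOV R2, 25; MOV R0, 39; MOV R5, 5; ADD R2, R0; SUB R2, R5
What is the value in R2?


Register state trace:
  MOV R2, 25  → R2 = 25
  MOV R0, 39  → R0 = 39
  MOV R5, 5  → R5 = 5
  ADD R2, R0  → R2 = 25 + 39 = 64
  SUB R2, R5  → R2 = 64 - 5 = 59
Final: R2 = 59

59


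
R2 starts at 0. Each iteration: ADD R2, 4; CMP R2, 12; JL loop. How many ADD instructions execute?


Loop trace (R2 starts at 0, target 12, step 4):
  ADD #1: R2 = 0 + 4 = 4  → 4 < 12, loop
  ADD #2: R2 = 4 + 4 = 8  → 8 < 12, loop
  ADD #3: R2 = 8 + 4 = 12  → 12 >= 12, exit
Total ADD instructions: 3

3


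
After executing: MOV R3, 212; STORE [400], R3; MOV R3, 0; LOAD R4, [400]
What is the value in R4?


Register and memory trace:
  MOV R3, 212  → R3 = 212
  STORE [400], R3  → mem[400] = 212
  MOV R3, 0  → R3 = 0
  LOAD R4, [400]  → R4 = mem[400] = 212
Final: R4 = 212

212


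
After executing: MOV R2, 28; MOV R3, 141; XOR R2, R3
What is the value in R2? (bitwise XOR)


Register state trace:
  MOV R2, 28  → R2 = 28 (0b00011100)
  MOV R3, 141  → R3 = 141 (0b10001101)
  XOR R2, R3  → R2 = 28 XOR 141 = 145 (0b10010001)
Final: R2 = 145

145


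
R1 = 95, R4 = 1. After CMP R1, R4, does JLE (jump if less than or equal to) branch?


Trace:
  R1 = 95, R4 = 1
  CMP R1, R4  → compares 95 vs 1
  JLE checks: is 95 less than or equal to 1?
  95 > 1, so condition is false
Branch taken: No

No


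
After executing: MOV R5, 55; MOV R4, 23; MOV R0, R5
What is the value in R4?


Register state trace:
  MOV R5, 55  → R5 = 55
  MOV R4, 23  → R4 = 23
  MOV R0, R5  → R0 = 55
Final: R4 = 23

23


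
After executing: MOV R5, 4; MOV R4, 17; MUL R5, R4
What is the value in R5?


Register state trace:
  MOV R5, 4  → R5 = 4
  MOV R4, 17  → R4 = 17
  MUL R5, R4  → R5 = 4 * 17 = 68
Final: R5 = 68

68


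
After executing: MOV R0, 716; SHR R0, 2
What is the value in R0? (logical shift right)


Register state trace:
  MOV R0, 716  → R0 = 716
  SHR R0, 2  → R0 = 716 >> 2 = 716 // 2^2 = 179
Final: R0 = 179

179


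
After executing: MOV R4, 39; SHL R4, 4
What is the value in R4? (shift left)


Register state trace:
  MOV R4, 39  → R4 = 39
  SHL R4, 4  → R4 = 39 << 4 = 39 * 2^4 = 624
Final: R4 = 624

624


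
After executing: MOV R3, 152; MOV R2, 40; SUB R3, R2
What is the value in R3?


Register state trace:
  MOV R3, 152  → R3 = 152
  MOV R2, 40  → R2 = 40
  SUB R3, R2  → R3 = 152 - 40 = 112
Final: R3 = 112

112


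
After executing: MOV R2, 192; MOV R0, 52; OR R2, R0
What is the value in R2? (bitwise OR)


Register state trace:
  MOV R2, 192  → R2 = 192 (0b11000000)
  MOV R0, 52  → R0 = 52 (0b00110100)
  OR R2, R0   → R2 = 192 OR 52 = 244 (0b11110100)
Final: R2 = 244

244


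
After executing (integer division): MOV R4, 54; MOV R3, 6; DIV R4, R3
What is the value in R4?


Register state trace:
  MOV R4, 54  → R4 = 54
  MOV R3, 6  → R3 = 6
  DIV R4, R3  → R4 = 54 // 6 = 9
Final: R4 = 9

9


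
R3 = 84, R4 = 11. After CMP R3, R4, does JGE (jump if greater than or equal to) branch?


Trace:
  R3 = 84, R4 = 11
  CMP R3, R4  → compares 84 vs 11
  JGE checks: is 84 greater than or equal to 11?
  84 > 11, so condition is true
Branch taken: Yes

Yes


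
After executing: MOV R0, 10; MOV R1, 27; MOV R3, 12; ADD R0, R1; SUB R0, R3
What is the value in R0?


Register state trace:
  MOV R0, 10  → R0 = 10
  MOV R1, 27  → R1 = 27
  MOV R3, 12  → R3 = 12
  ADD R0, R1  → R0 = 10 + 27 = 37
  SUB R0, R3  → R0 = 37 - 12 = 25
Final: R0 = 25

25


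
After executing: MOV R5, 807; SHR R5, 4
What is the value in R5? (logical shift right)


Register state trace:
  MOV R5, 807  → R5 = 807
  SHR R5, 4  → R5 = 807 >> 4 = 807 // 2^4 = 50
Final: R5 = 50

50


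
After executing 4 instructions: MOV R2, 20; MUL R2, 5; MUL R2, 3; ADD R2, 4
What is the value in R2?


Register state trace:
  MOV R2, 20  → R2 = 20
  MUL R2, 5  → R2 = 20 * 5 = 100
  MUL R2, 3  → R2 = 100 * 3 = 300
  ADD R2, 4  → R2 = 300 + 4 = 304
Final: R2 = 304

304


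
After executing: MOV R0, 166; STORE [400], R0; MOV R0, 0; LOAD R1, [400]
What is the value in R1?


Register and memory trace:
  MOV R0, 166  → R0 = 166
  STORE [400], R0  → mem[400] = 166
  MOV R0, 0  → R0 = 0
  LOAD R1, [400]  → R1 = mem[400] = 166
Final: R1 = 166

166


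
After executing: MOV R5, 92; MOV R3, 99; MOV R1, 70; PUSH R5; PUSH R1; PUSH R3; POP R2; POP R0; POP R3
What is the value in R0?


Stack trace (top is rightmost):
  MOV R5, 92  → R5 = 92
  MOV R3, 99  → R3 = 99
  MOV R1, 70  → R1 = 70
  PUSH R5  → stack: [92]
  PUSH R1  → stack: [92, 70]
  PUSH R3  → stack: [92, 70, 99]
  POP R2  → R2 = 99, stack: [92, 70]
  POP R0  → R0 = 70, stack: [92]
  POP R3  → R3 = 92, stack: []
Final: R0 = 70

70


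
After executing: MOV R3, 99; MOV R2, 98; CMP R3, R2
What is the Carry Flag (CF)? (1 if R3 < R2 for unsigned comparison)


Register state trace:
  MOV R3, 99  → R3 = 99
  MOV R2, 98  → R2 = 98
  CMP R3, R2  → unsigned 99 - 98: no borrow
  99 >= 98, so CF = 0
CF = 0

0


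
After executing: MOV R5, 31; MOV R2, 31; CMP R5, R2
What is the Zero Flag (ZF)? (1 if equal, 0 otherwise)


Register state trace:
  MOV R5, 31  → R5 = 31
  MOV R2, 31  → R2 = 31
  CMP R5, R2  → computes 31 - 31 = 0
  Result is zero, so values are equal
ZF = 1

1


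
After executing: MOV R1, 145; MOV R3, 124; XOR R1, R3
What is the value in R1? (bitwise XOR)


Register state trace:
  MOV R1, 145  → R1 = 145 (0b10010001)
  MOV R3, 124  → R3 = 124 (0b01111100)
  XOR R1, R3  → R1 = 145 XOR 124 = 237 (0b11101101)
Final: R1 = 237

237


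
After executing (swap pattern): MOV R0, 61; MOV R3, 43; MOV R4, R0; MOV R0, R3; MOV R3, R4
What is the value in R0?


Register state trace (swap pattern):
  MOV R0, 61  → R0 = 61
  MOV R3, 43  → R3 = 43
  MOV R4, R0  → R4 = 61  (save R0)
  MOV R0, R3  → R0 = 43  (R0 gets R3's value)
  MOV R3, R4  → R3 = 61  (R3 gets saved value)
Final: R0 = 43

43
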